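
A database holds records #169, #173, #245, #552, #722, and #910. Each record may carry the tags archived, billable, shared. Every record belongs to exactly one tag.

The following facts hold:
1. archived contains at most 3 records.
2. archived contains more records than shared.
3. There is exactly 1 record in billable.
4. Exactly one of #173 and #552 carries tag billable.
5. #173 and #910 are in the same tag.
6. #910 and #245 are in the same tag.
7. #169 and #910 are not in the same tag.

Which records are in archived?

archived = {#173, #245, #910}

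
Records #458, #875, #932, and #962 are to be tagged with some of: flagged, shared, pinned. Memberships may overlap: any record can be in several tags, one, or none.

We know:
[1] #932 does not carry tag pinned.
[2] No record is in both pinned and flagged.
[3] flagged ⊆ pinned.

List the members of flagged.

flagged = {}

From (1): #932 ∉ pinned.
(3) contrapositive: #932 ∉ flagged.
Suppose #458 ∈ flagged: no assignment then satisfies all the clues, so #458 ∉ flagged.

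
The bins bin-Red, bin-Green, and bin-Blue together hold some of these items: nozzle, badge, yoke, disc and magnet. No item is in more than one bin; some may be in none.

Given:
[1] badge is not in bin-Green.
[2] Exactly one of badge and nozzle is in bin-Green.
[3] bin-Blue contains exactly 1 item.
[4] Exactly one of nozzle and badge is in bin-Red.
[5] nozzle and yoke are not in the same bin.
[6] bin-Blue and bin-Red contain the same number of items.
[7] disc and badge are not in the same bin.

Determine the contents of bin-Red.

bin-Red = {badge}

From (1): badge ∉ bin-Green.
(2) (exactly one): nozzle ∈ bin-Green.
(4) (exactly one): badge ∈ bin-Red.
(5): yoke ∉ bin-Green.
(7): disc ∉ bin-Red.
Suppose yoke ∈ bin-Red: no assignment then satisfies all the clues, so yoke ∉ bin-Red.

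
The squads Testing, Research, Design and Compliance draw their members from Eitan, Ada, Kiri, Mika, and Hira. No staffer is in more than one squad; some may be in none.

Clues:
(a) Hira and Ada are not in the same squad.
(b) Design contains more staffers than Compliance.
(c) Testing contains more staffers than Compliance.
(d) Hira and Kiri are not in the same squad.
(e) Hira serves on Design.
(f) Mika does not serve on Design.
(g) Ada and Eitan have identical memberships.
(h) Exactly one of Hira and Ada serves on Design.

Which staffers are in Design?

Design = {Hira}

From (e): Hira ∈ Design.
From (f): Mika ∉ Design.
(a): Ada ∉ Design.
(d): Kiri ∉ Design.
(g): Eitan matches Ada: Eitan ∉ Design.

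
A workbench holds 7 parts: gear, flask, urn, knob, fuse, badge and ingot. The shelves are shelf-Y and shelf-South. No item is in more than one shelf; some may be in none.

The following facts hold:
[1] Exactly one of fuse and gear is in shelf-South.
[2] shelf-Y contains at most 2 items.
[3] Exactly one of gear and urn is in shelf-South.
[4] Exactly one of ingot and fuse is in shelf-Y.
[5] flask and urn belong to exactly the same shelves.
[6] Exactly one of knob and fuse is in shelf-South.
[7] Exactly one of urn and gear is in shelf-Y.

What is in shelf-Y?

shelf-Y = {gear, ingot}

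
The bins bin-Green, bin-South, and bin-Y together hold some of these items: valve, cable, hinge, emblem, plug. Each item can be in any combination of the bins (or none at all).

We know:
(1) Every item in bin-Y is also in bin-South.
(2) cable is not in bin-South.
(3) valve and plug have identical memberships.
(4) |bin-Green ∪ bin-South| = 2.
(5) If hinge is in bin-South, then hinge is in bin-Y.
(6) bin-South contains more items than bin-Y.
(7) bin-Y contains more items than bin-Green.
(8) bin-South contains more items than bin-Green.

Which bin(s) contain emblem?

emblem: bin-South

From (2): cable ∉ bin-South.
(1) contrapositive: cable ∉ bin-Y.
Suppose emblem ∈ bin-Green: no assignment then satisfies all the clues, so emblem ∉ bin-Green.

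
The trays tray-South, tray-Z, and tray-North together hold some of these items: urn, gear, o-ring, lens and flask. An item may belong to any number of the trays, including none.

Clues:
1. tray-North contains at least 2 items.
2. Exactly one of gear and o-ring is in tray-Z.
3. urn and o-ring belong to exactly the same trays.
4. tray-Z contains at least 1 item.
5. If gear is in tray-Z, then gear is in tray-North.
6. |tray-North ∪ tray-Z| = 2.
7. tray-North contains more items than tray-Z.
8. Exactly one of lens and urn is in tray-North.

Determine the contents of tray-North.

tray-North = {gear, lens}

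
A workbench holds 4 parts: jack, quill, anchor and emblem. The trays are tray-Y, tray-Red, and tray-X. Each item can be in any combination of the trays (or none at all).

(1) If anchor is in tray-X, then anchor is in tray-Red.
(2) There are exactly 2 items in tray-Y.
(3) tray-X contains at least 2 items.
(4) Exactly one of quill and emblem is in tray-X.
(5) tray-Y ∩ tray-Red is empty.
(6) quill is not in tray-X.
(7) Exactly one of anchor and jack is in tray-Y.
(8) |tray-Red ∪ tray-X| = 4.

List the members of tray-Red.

tray-Red = {anchor, quill}

From (6): quill ∉ tray-X.
(4) (exactly one): emblem ∈ tray-X.
Suppose jack ∈ tray-Red: no assignment then satisfies all the clues, so jack ∉ tray-Red.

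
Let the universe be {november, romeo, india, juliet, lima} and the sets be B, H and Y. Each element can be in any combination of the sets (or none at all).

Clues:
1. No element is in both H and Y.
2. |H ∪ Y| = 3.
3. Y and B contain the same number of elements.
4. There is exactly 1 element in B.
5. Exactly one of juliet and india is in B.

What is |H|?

2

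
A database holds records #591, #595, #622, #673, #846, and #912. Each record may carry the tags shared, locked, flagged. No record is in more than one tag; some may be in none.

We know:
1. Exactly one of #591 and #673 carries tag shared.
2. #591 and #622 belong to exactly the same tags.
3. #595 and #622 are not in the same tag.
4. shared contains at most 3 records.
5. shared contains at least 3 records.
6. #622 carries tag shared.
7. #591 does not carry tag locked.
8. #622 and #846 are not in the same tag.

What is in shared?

shared = {#591, #622, #912}

From (6): #622 ∈ shared.
From (7): #591 ∉ locked.
(2): #591 matches #622: #591 ∈ shared.
(3): #595 ∉ shared.
(8): #846 ∉ shared.
(1) (exactly one): #673 ∉ shared.
(5): only 3 candidates remain for shared, so all are in.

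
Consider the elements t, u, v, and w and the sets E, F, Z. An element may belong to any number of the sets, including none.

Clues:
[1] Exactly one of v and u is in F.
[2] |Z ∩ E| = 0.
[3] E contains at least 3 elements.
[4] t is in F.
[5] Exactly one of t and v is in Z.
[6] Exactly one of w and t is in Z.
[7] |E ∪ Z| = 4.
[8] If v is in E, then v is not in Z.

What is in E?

E = {u, v, w}

From (4): t ∈ F.
Suppose t ∈ E: no assignment then satisfies all the clues, so t ∉ E.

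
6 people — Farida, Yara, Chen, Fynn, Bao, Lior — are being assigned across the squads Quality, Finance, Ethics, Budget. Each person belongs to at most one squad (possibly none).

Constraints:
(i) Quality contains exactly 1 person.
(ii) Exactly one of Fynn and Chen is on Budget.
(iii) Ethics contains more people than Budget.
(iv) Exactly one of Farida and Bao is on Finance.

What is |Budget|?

1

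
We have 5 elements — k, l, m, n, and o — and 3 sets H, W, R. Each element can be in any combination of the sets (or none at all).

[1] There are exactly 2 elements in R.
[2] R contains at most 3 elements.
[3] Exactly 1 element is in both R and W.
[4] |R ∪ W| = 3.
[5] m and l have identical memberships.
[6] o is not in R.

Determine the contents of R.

R = {k, n}

From (6): o ∉ R.
Suppose k ∉ R: no assignment then satisfies all the clues, so k ∈ R.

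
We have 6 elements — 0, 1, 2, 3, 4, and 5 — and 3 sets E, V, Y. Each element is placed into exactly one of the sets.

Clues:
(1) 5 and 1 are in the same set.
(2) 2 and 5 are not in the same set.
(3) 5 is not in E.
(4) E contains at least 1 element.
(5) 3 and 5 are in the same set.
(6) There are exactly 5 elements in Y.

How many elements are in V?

From (3): 5 ∉ E.
(1): 1 matches 5: 1 ∉ E.
(5): 3 matches 5: 3 ∉ E.
Suppose 0 ∈ E: no assignment then satisfies all the clues, so 0 ∉ E.

0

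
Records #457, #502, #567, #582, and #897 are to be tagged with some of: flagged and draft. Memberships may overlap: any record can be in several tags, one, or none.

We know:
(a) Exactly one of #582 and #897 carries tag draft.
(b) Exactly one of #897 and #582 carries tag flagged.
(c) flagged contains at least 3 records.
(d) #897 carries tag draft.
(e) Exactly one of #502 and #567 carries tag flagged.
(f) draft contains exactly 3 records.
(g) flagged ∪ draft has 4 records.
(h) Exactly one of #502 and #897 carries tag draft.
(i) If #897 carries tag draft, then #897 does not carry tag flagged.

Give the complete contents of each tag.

flagged = {#457, #567, #582}; draft = {#457, #567, #897}

From (d): #897 ∈ draft.
(a) (exactly one): #582 ∉ draft.
(h) (exactly one): #502 ∉ draft.
(i): #897 ∉ flagged.
(b) (exactly one): #582 ∈ flagged.
(f): only 3 candidates remain for draft, so all are in.
Suppose #457 ∉ flagged: no assignment then satisfies all the clues, so #457 ∈ flagged.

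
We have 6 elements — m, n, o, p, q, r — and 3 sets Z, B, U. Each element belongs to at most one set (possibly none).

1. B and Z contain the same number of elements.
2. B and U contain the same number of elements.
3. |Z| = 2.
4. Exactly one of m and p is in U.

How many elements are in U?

2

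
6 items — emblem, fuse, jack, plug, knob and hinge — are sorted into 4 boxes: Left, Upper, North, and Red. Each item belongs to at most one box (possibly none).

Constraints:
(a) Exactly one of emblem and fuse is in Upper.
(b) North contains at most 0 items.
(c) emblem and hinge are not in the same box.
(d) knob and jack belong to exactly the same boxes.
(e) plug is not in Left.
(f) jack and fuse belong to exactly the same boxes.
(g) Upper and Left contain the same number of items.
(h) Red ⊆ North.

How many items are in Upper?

1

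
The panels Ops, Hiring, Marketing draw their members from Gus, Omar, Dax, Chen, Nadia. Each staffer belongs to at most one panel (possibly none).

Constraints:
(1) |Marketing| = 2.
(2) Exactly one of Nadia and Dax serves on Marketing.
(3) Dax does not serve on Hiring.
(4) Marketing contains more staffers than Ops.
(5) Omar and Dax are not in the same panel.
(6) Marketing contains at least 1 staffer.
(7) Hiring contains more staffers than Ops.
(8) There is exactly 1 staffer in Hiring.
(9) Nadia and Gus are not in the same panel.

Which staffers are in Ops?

Ops = {}

From (3): Dax ∉ Hiring.
Suppose Gus ∈ Ops: no assignment then satisfies all the clues, so Gus ∉ Ops.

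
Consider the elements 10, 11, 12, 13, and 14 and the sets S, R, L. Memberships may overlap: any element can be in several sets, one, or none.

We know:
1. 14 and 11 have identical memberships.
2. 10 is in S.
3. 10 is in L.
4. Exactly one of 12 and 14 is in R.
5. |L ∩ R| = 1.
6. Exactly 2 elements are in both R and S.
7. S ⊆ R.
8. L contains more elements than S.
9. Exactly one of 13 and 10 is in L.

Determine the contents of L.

L = {10, 11, 14}

From (2): 10 ∈ S.
From (3): 10 ∈ L.
(7) with 10 ∈ S: 10 ∈ R.
(9) (exactly one): 13 ∉ L.
Suppose 11 ∉ L: no assignment then satisfies all the clues, so 11 ∈ L.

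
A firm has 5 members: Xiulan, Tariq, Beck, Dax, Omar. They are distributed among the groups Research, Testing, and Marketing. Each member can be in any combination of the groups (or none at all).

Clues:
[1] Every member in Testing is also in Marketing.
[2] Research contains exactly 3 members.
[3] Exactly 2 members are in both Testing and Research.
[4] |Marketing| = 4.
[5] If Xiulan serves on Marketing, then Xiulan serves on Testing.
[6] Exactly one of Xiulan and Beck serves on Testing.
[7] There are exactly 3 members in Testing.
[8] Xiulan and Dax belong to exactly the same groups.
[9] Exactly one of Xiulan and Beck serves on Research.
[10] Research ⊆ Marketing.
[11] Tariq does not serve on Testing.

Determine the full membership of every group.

Research = {Dax, Tariq, Xiulan}; Testing = {Dax, Omar, Xiulan}; Marketing = {Dax, Omar, Tariq, Xiulan}

From (11): Tariq ∉ Testing.
Suppose Xiulan ∉ Research: no assignment then satisfies all the clues, so Xiulan ∈ Research.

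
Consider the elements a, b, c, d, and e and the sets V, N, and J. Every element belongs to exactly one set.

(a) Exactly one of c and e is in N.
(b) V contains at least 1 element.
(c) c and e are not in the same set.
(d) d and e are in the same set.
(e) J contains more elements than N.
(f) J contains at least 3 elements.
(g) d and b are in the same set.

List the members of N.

N = {c}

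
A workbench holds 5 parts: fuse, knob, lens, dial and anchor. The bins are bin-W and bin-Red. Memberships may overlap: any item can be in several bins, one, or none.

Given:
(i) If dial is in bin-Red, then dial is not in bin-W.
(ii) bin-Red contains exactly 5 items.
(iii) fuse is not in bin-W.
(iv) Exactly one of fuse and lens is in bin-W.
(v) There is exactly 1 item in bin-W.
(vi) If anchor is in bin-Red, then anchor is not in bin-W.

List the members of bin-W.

bin-W = {lens}

From (iii): fuse ∉ bin-W.
(ii): only 5 candidates remain for bin-Red, so all are in.
(iv) (exactly one): lens ∈ bin-W.
(v): bin-W already has 1, so the rest are out.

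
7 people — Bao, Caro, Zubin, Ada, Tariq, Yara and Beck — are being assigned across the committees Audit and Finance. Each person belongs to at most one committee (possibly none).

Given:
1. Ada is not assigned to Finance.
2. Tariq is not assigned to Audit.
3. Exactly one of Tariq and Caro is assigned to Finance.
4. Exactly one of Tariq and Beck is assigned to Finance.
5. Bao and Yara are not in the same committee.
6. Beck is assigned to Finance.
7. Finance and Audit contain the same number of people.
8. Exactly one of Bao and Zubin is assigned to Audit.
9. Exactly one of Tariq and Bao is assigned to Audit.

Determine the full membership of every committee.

Audit = {Ada, Bao}; Finance = {Beck, Caro}

From (1): Ada ∉ Finance.
From (2): Tariq ∉ Audit.
From (6): Beck ∈ Finance.
(4) (exactly one): Tariq ∉ Finance.
(9) (exactly one): Bao ∈ Audit.
(3) (exactly one): Caro ∈ Finance.
(5): Yara ∉ Audit.
(8) (exactly one): Zubin ∉ Audit.
Suppose Zubin ∈ Finance: no assignment then satisfies all the clues, so Zubin ∉ Finance.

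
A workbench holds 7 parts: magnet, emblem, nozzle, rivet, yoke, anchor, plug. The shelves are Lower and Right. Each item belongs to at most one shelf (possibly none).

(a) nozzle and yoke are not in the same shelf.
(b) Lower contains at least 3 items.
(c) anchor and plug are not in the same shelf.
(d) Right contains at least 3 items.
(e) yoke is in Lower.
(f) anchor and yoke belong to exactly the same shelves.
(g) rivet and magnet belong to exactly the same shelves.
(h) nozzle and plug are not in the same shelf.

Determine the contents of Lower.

Lower = {anchor, emblem, yoke}

From (e): yoke ∈ Lower.
(a): nozzle ∉ Lower.
(f): anchor matches yoke: anchor ∈ Lower.
(c): plug ∉ Lower.
Suppose magnet ∈ Lower: no assignment then satisfies all the clues, so magnet ∉ Lower.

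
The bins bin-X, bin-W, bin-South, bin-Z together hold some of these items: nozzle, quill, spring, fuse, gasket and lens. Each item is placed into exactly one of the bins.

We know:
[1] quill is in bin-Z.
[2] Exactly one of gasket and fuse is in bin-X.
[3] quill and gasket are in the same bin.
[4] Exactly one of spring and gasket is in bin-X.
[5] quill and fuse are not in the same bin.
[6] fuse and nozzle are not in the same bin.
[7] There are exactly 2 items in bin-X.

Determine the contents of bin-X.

From (1): quill ∈ bin-Z.
(3): gasket matches quill: gasket ∉ bin-X.
(3): gasket matches quill: gasket ∉ bin-W.
(3): gasket matches quill: gasket ∉ bin-South.
(3): gasket matches quill: gasket ∈ bin-Z.
(4) (exactly one): spring ∈ bin-X.
(5): fuse ∉ bin-Z.
(2) (exactly one): fuse ∈ bin-X.
(6): nozzle ∉ bin-X.
(7): bin-X already has 2, so the rest are out.

bin-X = {fuse, spring}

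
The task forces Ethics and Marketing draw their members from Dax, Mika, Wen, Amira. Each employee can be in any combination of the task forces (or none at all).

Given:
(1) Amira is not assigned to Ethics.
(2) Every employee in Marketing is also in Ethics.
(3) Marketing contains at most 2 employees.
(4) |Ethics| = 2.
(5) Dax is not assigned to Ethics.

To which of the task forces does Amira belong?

Amira: none

From (1): Amira ∉ Ethics.
From (5): Dax ∉ Ethics.
(2) contrapositive: Dax ∉ Marketing.
(2) contrapositive: Amira ∉ Marketing.
(4): only 2 candidates remain for Ethics, so all are in.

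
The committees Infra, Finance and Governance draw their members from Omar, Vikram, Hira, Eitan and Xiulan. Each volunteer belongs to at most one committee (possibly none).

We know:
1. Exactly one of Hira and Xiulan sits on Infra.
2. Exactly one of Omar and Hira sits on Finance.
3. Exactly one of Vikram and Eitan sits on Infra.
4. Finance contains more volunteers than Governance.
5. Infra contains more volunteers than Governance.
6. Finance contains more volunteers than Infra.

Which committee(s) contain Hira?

Hira: Infra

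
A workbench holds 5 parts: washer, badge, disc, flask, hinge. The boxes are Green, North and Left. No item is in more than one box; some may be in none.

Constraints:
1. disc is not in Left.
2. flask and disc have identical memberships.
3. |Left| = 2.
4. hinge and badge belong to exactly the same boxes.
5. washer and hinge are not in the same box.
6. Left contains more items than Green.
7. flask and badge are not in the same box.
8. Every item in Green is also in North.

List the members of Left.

Left = {badge, hinge}

From (1): disc ∉ Left.
(2): flask matches disc: flask ∉ Left.
Suppose washer ∈ Left: no assignment then satisfies all the clues, so washer ∉ Left.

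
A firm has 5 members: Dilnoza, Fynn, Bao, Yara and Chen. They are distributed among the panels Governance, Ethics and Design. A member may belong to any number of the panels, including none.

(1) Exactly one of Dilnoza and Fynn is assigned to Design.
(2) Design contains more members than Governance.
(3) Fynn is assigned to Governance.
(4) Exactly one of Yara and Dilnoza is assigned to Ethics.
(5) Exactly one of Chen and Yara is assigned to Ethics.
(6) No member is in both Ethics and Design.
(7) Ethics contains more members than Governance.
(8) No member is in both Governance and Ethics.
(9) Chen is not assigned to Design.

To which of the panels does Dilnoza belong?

Dilnoza: Ethics

From (3): Fynn ∈ Governance.
From (9): Chen ∉ Design.
(8) (disjoint): Fynn ∉ Ethics.
Suppose Dilnoza ∈ Governance: no assignment then satisfies all the clues, so Dilnoza ∉ Governance.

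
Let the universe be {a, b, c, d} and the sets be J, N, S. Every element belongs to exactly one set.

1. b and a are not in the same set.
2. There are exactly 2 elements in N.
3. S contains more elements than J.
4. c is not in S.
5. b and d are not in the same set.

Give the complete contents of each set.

J = {}; N = {b, c}; S = {a, d}

From (4): c ∉ S.
Suppose a ∈ J: no assignment then satisfies all the clues, so a ∉ J.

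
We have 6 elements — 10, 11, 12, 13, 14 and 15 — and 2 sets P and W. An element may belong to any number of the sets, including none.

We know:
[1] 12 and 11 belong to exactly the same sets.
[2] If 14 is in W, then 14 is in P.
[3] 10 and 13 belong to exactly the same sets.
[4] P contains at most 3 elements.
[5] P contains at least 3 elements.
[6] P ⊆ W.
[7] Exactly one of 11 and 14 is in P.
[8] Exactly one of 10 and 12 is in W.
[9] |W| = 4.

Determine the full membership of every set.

P = {10, 13, 14}; W = {10, 13, 14, 15}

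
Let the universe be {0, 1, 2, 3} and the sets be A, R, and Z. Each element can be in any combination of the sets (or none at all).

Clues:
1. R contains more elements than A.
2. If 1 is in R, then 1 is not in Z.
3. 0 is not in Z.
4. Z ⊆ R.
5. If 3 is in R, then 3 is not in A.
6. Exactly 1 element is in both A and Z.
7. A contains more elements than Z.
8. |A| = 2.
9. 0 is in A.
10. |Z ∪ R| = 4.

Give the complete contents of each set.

From (3): 0 ∉ Z.
From (9): 0 ∈ A.
Suppose 0 ∉ R: no assignment then satisfies all the clues, so 0 ∈ R.

A = {0, 2}; R = {0, 1, 2, 3}; Z = {2}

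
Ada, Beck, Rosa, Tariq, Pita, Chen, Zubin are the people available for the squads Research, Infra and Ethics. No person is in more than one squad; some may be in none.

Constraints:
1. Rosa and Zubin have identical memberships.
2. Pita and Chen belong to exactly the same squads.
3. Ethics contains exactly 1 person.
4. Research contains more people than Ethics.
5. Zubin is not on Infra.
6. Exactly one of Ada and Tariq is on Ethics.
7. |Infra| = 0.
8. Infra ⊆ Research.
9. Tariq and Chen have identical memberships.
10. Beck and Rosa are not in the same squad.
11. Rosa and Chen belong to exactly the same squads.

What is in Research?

Research = {Chen, Pita, Rosa, Tariq, Zubin}

From (5): Zubin ∉ Infra.
(1): Rosa matches Zubin: Rosa ∉ Infra.
(7): Infra already has 0, so the rest are out.
Suppose Ada ∈ Research: no assignment then satisfies all the clues, so Ada ∉ Research.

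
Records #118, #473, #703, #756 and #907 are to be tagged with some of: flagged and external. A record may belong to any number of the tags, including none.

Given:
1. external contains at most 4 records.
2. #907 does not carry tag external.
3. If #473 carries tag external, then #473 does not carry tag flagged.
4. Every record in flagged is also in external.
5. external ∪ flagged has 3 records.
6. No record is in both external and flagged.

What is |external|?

3

From (2): #907 ∉ external.
(4) contrapositive: #907 ∉ flagged.
Suppose #118 ∈ flagged: no assignment then satisfies all the clues, so #118 ∉ flagged.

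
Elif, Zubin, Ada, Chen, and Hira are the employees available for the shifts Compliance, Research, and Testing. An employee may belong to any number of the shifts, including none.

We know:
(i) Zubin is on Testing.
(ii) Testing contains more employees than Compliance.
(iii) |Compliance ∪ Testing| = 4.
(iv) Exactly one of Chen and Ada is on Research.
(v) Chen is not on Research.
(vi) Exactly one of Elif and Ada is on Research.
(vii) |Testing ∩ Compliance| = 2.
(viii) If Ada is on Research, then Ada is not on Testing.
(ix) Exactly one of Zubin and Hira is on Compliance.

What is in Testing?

Testing = {Chen, Elif, Hira, Zubin}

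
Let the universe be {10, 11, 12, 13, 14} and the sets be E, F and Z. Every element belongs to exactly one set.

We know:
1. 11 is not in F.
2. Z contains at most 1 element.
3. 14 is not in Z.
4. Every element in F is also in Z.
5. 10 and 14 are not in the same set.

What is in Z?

Z = {10}

From (1): 11 ∉ F.
From (3): 14 ∉ Z.
(4) contrapositive: 14 ∉ F.
Only one set left: 14 ∈ E.
(5): 10 ∉ E.
Suppose 10 ∉ Z: no assignment then satisfies all the clues, so 10 ∈ Z.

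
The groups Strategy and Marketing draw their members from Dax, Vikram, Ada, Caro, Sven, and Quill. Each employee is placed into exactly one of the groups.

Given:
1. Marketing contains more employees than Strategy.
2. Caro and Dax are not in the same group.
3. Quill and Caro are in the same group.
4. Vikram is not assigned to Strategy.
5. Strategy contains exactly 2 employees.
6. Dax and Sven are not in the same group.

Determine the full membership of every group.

Strategy = {Ada, Dax}; Marketing = {Caro, Quill, Sven, Vikram}

From (4): Vikram ∉ Strategy.
Only one group left: Vikram ∈ Marketing.
Suppose Dax ∉ Strategy: no assignment then satisfies all the clues, so Dax ∈ Strategy.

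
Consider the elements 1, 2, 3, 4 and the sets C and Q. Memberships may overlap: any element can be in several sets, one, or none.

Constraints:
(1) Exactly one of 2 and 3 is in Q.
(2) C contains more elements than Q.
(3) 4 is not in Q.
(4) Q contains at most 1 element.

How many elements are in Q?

1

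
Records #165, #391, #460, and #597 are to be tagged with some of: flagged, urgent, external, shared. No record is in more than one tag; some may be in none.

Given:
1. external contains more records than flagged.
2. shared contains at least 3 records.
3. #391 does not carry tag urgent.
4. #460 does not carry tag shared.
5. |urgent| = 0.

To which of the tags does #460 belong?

#460: external

From (3): #391 ∉ urgent.
From (4): #460 ∉ shared.
(2): only 3 candidates remain for shared, so all are in.
(5): urgent already has 0, so the rest are out.
Suppose #460 ∈ flagged: no assignment then satisfies all the clues, so #460 ∉ flagged.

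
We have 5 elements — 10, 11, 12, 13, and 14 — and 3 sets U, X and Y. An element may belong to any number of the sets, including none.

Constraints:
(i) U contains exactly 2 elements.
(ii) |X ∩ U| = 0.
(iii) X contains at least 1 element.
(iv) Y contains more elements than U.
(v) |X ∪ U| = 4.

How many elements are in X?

2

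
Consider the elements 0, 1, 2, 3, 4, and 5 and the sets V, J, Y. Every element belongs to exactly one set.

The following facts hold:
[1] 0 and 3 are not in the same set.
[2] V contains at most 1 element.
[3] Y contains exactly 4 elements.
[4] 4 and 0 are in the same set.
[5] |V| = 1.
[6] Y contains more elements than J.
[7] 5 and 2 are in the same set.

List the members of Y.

Y = {0, 2, 4, 5}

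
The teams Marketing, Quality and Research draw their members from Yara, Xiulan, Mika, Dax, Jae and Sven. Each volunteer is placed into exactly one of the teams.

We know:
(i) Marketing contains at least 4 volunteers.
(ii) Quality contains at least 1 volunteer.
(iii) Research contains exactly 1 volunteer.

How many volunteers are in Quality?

1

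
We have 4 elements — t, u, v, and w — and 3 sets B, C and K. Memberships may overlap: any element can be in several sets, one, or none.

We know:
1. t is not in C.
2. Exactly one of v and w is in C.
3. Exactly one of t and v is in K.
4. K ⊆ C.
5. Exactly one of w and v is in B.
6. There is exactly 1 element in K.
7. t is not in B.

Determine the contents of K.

From (1): t ∉ C.
From (7): t ∉ B.
(4) contrapositive: t ∉ K.
(3) (exactly one): v ∈ K.
(4) with v ∈ K: v ∈ C.
(6): K already has 1, so the rest are out.
(2) (exactly one): w ∉ C.

K = {v}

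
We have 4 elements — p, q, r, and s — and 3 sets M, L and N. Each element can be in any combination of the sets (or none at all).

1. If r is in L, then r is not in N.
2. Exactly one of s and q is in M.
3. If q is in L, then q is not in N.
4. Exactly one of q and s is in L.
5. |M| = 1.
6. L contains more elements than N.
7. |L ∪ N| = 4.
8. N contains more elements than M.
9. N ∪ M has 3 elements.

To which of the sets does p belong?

p: L, N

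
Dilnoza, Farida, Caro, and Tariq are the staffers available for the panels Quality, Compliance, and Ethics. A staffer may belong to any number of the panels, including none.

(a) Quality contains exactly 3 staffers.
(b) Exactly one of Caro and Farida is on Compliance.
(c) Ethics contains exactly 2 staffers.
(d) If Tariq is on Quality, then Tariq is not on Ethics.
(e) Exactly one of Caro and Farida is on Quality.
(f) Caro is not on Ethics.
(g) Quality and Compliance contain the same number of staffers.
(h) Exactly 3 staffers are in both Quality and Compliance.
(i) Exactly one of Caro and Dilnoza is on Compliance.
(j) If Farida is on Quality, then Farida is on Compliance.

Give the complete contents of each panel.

Quality = {Dilnoza, Farida, Tariq}; Compliance = {Dilnoza, Farida, Tariq}; Ethics = {Dilnoza, Farida}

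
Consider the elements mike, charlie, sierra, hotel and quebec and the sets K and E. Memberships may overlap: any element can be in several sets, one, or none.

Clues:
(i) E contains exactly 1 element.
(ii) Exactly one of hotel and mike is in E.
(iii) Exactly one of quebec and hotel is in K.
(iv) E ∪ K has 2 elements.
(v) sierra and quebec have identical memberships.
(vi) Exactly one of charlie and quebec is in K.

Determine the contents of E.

E = {hotel}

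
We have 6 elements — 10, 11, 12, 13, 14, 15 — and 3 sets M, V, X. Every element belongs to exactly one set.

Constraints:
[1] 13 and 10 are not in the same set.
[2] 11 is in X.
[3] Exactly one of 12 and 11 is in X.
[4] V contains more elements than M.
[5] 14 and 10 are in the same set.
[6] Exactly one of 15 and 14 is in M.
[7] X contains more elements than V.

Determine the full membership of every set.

M = {15}; V = {12, 13}; X = {10, 11, 14}

From (2): 11 ∈ X.
(3) (exactly one): 12 ∉ X.
Suppose 10 ∈ M: no assignment then satisfies all the clues, so 10 ∉ M.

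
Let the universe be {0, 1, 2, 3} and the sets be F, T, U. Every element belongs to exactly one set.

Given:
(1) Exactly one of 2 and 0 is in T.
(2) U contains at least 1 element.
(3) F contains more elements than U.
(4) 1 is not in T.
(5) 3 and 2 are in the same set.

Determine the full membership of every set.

F = {2, 3}; T = {0}; U = {1}

From (4): 1 ∉ T.
Suppose 0 ∈ F: no assignment then satisfies all the clues, so 0 ∉ F.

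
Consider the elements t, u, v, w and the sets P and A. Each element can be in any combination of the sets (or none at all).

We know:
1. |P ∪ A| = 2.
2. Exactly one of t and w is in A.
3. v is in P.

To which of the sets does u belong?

From (3): v ∈ P.
Suppose u ∈ P: no assignment then satisfies all the clues, so u ∉ P.

u: none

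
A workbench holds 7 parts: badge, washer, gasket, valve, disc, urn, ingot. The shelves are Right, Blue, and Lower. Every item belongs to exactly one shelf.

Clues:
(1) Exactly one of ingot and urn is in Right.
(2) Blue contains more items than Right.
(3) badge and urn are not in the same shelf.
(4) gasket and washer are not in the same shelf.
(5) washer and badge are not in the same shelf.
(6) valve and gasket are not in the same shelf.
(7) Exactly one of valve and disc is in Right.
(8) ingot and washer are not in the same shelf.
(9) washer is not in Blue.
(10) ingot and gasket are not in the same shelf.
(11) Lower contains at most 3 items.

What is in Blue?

Blue = {badge, disc, gasket}

From (9): washer ∉ Blue.
Suppose badge ∉ Blue: no assignment then satisfies all the clues, so badge ∈ Blue.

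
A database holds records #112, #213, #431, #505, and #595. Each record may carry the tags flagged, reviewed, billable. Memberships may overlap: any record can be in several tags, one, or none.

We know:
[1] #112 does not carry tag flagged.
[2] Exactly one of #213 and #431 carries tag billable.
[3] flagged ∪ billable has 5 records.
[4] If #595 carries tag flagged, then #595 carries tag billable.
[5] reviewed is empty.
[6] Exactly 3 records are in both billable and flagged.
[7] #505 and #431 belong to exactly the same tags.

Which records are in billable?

billable = {#112, #431, #505, #595}

From (1): #112 ∉ flagged.
(5): reviewed already has 0, so the rest are out.
Suppose #112 ∉ billable: no assignment then satisfies all the clues, so #112 ∈ billable.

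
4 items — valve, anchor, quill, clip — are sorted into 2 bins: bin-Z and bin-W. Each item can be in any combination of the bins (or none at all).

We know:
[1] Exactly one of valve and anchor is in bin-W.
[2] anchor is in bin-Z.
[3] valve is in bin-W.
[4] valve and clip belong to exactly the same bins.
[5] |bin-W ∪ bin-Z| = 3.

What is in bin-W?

bin-W = {clip, valve}

From (2): anchor ∈ bin-Z.
From (3): valve ∈ bin-W.
(1) (exactly one): anchor ∉ bin-W.
(4): clip matches valve: clip ∈ bin-W.
Suppose quill ∈ bin-W: no assignment then satisfies all the clues, so quill ∉ bin-W.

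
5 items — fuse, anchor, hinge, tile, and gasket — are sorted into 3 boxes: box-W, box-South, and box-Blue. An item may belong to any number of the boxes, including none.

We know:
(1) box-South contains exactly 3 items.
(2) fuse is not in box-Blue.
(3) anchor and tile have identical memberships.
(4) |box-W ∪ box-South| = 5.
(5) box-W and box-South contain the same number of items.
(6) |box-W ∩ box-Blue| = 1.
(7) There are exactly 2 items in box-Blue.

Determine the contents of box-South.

box-South = {fuse, gasket, hinge}

From (2): fuse ∉ box-Blue.
Suppose fuse ∉ box-South: no assignment then satisfies all the clues, so fuse ∈ box-South.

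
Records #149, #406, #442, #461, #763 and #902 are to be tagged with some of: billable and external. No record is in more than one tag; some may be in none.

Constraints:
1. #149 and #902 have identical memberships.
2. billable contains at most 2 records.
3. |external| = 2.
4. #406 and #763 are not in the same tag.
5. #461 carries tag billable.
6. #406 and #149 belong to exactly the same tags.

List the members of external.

external = {#442, #763}

From (5): #461 ∈ billable.
Suppose #149 ∈ external: no assignment then satisfies all the clues, so #149 ∉ external.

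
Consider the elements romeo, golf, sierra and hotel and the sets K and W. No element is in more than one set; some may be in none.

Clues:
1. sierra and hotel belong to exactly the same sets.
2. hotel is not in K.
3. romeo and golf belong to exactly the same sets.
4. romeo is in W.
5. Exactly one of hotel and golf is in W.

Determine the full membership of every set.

From (2): hotel ∉ K.
From (4): romeo ∈ W.
(1): sierra matches hotel: sierra ∉ K.
(3): golf matches romeo: golf ∉ K.
(3): golf matches romeo: golf ∈ W.
(5) (exactly one): hotel ∉ W.
(1): sierra matches hotel: sierra ∉ W.

K = {}; W = {golf, romeo}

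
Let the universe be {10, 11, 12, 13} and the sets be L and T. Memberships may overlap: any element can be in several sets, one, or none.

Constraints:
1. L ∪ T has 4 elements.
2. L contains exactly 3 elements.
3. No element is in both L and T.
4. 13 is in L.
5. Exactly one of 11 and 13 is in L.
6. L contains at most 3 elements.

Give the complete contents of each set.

From (4): 13 ∈ L.
(3) (disjoint): 13 ∉ T.
(5) (exactly one): 11 ∉ L.
(2): only 3 candidates remain for L, so all are in.
(3) (disjoint): 10 ∉ T.
(3) (disjoint): 12 ∉ T.
Suppose 11 ∉ T: no assignment then satisfies all the clues, so 11 ∈ T.

L = {10, 12, 13}; T = {11}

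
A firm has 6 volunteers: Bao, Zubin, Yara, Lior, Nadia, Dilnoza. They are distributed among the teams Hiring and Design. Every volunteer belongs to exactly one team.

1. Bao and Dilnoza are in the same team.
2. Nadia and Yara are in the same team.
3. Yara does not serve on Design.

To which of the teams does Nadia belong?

From (3): Yara ∉ Design.
(2): Nadia matches Yara: Nadia ∉ Design.
Only one team left: Yara ∈ Hiring.
Only one team left: Nadia ∈ Hiring.

Nadia: Hiring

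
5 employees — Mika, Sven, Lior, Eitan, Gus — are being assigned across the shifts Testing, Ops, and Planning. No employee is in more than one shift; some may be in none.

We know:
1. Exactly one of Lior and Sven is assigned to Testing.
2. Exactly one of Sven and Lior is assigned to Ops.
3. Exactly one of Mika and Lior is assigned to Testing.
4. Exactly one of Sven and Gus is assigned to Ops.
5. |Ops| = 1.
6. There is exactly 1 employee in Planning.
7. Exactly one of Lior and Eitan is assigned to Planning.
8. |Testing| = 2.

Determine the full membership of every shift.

Testing = {Gus, Lior}; Ops = {Sven}; Planning = {Eitan}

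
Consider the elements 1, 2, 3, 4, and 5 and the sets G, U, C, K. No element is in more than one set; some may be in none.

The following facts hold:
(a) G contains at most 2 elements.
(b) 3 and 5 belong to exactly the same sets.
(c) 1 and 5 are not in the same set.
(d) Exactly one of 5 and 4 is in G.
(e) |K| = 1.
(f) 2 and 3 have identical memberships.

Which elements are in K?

K = {1}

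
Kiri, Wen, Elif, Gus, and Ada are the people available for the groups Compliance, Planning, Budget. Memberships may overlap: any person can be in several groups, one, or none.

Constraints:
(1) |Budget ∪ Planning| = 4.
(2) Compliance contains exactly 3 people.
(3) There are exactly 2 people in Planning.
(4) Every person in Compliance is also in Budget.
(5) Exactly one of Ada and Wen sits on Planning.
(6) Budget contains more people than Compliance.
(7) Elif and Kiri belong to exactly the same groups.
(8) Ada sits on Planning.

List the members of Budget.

Budget = {Ada, Elif, Gus, Kiri}

From (8): Ada ∈ Planning.
(5) (exactly one): Wen ∉ Planning.
Suppose Kiri ∉ Budget: no assignment then satisfies all the clues, so Kiri ∈ Budget.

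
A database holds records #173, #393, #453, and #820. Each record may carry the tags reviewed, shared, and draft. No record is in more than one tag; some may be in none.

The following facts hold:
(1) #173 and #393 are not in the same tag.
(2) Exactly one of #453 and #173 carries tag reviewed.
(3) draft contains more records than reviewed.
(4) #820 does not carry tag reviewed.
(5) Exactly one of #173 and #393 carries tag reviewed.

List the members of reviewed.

reviewed = {#173}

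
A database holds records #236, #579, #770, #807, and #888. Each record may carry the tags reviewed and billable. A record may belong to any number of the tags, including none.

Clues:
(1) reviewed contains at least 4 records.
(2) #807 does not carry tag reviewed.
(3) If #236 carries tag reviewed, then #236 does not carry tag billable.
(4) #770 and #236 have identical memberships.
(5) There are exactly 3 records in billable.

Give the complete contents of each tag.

From (2): #807 ∉ reviewed.
(1): only 4 candidates remain for reviewed, so all are in.
(3): #236 ∉ billable.
(4): #770 matches #236: #770 ∉ billable.
(5): only 3 candidates remain for billable, so all are in.

reviewed = {#236, #579, #770, #888}; billable = {#579, #807, #888}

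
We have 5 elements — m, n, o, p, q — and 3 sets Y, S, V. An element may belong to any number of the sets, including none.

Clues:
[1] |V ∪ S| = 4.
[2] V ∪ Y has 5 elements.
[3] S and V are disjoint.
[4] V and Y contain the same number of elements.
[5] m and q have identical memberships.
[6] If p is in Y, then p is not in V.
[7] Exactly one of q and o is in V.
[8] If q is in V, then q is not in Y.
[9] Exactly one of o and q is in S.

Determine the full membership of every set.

Y = {n, o, p}; S = {o}; V = {m, n, q}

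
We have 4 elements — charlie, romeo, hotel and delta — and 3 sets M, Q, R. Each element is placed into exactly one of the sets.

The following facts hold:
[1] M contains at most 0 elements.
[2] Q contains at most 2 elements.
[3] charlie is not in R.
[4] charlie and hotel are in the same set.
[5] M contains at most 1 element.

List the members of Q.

Q = {charlie, hotel}

From (3): charlie ∉ R.
(1): M already has 0, so the rest are out.
(4): hotel matches charlie: hotel ∉ R.
Only one set left: charlie ∈ Q.
Only one set left: hotel ∈ Q.
(2): Q already has 2, so the rest are out.
Only one set left: romeo ∈ R.
Only one set left: delta ∈ R.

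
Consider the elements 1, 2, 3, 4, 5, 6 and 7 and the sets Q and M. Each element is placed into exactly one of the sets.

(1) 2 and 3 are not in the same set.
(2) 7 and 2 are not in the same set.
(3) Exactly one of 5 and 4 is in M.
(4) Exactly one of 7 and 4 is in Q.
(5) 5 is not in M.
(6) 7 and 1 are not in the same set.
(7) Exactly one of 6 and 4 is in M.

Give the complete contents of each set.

From (5): 5 ∉ M.
(3) (exactly one): 4 ∈ M.
(4) (exactly one): 7 ∈ Q.
(6): 1 ∉ Q.
(7) (exactly one): 6 ∉ M.
Only one set left: 1 ∈ M.
Only one set left: 5 ∈ Q.
Only one set left: 6 ∈ Q.
(2): 2 ∉ Q.
Only one set left: 2 ∈ M.
(1): 3 ∉ M.
Only one set left: 3 ∈ Q.

Q = {3, 5, 6, 7}; M = {1, 2, 4}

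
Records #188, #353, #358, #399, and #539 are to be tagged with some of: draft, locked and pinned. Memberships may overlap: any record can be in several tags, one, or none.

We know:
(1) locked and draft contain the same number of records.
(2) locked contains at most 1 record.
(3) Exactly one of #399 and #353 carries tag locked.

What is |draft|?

1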